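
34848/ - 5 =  - 34848/5 = - 6969.60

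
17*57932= 984844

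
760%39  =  19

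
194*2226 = 431844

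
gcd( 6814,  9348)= 2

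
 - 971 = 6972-7943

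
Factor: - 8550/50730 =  - 15/89 = - 3^1*5^1*89^( - 1 ) 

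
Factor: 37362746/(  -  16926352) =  - 2^( - 3)*1057897^( - 1)*18681373^1 = - 18681373/8463176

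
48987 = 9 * 5443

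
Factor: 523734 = 2^1*3^1 * 41^1*  2129^1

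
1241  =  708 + 533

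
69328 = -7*(  -  9904 ) 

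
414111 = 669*619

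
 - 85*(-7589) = 645065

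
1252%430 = 392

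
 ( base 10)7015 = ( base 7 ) 26311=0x1B67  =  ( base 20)HAF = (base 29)89Q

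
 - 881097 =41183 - 922280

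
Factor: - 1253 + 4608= 5^1*11^1*61^1 = 3355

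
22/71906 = 11/35953 = 0.00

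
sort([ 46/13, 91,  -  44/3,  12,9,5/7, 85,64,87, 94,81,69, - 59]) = [  -  59, -44/3,5/7,46/13, 9,12, 64,  69,81, 85,87,91 , 94]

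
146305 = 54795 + 91510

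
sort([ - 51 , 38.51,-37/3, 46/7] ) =[-51, -37/3,46/7,38.51 ]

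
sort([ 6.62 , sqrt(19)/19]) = [sqrt( 19)/19, 6.62 ] 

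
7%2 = 1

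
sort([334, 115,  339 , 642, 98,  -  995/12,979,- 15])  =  [ - 995/12,  -  15, 98, 115,334,  339,  642,  979] 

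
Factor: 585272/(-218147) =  - 2^3 * 31^( - 2)*149^1* 227^( - 1)*491^1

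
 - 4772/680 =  - 1193/170  =  - 7.02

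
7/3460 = 7/3460 = 0.00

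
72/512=9/64 =0.14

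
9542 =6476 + 3066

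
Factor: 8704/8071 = 2^9*7^(-1)*17^1 * 1153^( - 1)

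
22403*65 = 1456195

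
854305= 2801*305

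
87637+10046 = 97683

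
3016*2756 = 8312096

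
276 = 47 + 229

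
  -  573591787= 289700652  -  863292439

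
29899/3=9966+1/3 = 9966.33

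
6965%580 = 5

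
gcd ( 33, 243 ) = 3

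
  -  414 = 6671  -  7085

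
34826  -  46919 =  - 12093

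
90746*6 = 544476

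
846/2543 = 846/2543 = 0.33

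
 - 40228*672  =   - 27033216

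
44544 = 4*11136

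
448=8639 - 8191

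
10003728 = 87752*114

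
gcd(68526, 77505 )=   3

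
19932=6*3322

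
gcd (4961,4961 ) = 4961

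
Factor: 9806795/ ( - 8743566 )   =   - 2^( - 1 )*3^ ( - 1 )*5^1*13^( - 1 )*43^1*45613^1*112097^( - 1 )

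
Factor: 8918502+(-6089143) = 2829359  =  13^1*217643^1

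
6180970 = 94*65755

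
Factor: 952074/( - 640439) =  - 2^1 *3^6*61^( - 1 )*653^1 * 10499^( - 1 )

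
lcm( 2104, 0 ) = 0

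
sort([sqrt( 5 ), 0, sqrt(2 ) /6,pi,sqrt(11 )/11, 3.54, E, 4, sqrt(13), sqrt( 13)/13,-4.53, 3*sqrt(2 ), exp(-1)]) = [ - 4.53, 0, sqrt( 2) /6, sqrt( 13) /13, sqrt(11)/11, exp( - 1 ),sqrt ( 5), E, pi, 3.54 , sqrt( 13), 4,3*sqrt( 2)] 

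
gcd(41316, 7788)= 132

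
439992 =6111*72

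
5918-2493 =3425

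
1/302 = 1/302= 0.00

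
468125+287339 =755464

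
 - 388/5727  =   - 1  +  5339/5727 = - 0.07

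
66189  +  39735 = 105924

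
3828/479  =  7 + 475/479 = 7.99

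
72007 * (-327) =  - 23546289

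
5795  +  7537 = 13332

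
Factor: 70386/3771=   2^1*3^( - 1)*419^( - 1)*11731^1 =23462/1257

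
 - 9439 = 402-9841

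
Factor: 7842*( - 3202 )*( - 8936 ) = 224383710624 = 2^5*3^1*1117^1 * 1307^1*1601^1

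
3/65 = 3/65 =0.05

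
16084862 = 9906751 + 6178111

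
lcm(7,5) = 35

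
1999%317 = 97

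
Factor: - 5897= -5897^1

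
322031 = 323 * 997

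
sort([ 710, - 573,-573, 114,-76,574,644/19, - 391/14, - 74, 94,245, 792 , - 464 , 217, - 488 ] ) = [ - 573, - 573, - 488, -464, - 76, - 74, - 391/14, 644/19, 94,114,217 , 245,574 , 710, 792]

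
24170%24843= 24170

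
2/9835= 2/9835 = 0.00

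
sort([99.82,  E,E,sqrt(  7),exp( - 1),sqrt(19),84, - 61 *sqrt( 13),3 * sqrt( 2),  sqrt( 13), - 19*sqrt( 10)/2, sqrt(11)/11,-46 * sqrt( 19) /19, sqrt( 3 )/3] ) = [ - 61 * sqrt ( 13), - 19*sqrt ( 10)/2, - 46*sqrt(19)/19,sqrt( 11)/11 , exp( - 1 ),sqrt( 3 )/3,sqrt(7),E,E , sqrt( 13),3*sqrt(2), sqrt (19 ),84,99.82]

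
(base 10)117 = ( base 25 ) 4H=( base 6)313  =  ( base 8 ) 165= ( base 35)3C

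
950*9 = 8550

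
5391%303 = 240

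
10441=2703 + 7738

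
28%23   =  5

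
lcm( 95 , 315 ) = 5985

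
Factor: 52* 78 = 4056= 2^3*3^1*13^2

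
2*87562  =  175124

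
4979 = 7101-2122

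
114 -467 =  - 353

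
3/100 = 3/100 = 0.03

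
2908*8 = 23264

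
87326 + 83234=170560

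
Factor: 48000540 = 2^2*3^1*5^1 * 7^1 *23^1*4969^1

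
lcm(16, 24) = 48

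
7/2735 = 7/2735  =  0.00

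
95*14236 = 1352420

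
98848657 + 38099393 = 136948050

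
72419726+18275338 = 90695064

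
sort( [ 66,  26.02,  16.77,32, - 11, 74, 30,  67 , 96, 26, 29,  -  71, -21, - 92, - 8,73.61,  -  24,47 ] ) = [- 92, - 71 , - 24 , - 21,-11, -8 , 16.77 , 26,26.02,29 , 30,32 , 47, 66,  67 , 73.61,74, 96]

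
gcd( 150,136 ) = 2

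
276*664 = 183264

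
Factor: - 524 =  -2^2*131^1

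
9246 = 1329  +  7917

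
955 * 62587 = 59770585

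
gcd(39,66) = 3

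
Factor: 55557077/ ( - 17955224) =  - 2^( - 3) * 7^ ( -1 )*83^( - 1) * 3863^ ( - 1) * 55557077^1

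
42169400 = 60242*700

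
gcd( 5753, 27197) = 1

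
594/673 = 594/673 = 0.88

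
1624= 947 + 677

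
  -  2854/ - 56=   50 + 27/28 = 50.96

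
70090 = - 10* ( - 7009 ) 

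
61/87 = 61/87= 0.70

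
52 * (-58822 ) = -3058744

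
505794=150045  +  355749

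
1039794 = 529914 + 509880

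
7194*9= 64746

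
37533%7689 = 6777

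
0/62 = 0  =  0.00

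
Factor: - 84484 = -2^2 * 21121^1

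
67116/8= 8389 + 1/2 = 8389.50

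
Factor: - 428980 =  - 2^2*5^1*89^1*241^1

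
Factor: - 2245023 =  - 3^3 * 11^1*7559^1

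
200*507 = 101400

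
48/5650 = 24/2825 = 0.01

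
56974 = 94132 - 37158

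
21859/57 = 383 + 28/57= 383.49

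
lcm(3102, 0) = 0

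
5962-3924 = 2038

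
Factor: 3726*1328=4948128 = 2^5*3^4 * 23^1*83^1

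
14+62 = 76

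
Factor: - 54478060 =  - 2^2*5^1*7^1*13^1*37^1*809^1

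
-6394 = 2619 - 9013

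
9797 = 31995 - 22198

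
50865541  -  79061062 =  - 28195521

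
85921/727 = 85921/727 = 118.19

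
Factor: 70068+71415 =3^1*47161^1=   141483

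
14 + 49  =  63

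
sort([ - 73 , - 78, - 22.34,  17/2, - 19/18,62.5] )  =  [ -78, - 73, - 22.34, - 19/18,  17/2, 62.5]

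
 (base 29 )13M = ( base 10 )950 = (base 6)4222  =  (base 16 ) 3B6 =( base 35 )r5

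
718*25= 17950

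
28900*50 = 1445000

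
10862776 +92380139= 103242915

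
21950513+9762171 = 31712684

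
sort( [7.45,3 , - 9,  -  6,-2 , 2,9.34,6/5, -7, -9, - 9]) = [ - 9, - 9,- 9,-7, - 6,- 2, 6/5, 2,3, 7.45,9.34]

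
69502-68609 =893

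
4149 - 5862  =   - 1713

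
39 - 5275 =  - 5236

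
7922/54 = 146  +  19/27=146.70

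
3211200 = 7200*446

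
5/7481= 5/7481 = 0.00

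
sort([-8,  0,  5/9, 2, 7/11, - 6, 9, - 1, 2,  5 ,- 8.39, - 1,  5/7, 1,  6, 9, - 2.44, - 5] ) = [ - 8.39, - 8, - 6 , - 5, - 2.44, - 1, - 1, 0,  5/9,7/11 , 5/7, 1, 2,2, 5,6,9,9]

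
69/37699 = 69/37699 =0.00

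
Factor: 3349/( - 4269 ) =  - 3^( - 1)*17^1*197^1*1423^( - 1)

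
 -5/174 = - 5/174 = - 0.03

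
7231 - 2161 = 5070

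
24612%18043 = 6569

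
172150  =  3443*50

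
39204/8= 4900 + 1/2 = 4900.50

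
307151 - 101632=205519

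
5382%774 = 738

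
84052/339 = 247+319/339 = 247.94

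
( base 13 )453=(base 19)213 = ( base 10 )744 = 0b1011101000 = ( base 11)617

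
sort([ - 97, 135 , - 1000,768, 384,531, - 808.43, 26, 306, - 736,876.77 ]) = [ - 1000, - 808.43, - 736, - 97, 26, 135, 306,384, 531, 768, 876.77]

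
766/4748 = 383/2374 = 0.16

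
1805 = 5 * 361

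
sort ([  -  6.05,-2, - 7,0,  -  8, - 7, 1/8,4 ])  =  [ - 8, - 7,- 7,-6.05,-2 , 0,1/8,  4] 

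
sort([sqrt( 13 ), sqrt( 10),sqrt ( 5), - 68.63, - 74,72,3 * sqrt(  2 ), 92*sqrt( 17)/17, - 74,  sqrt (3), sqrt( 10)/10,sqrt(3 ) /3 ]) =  [-74,-74, - 68.63,sqrt( 10) /10, sqrt( 3) /3,sqrt( 3 ), sqrt (5), sqrt( 10) , sqrt(13),3  *sqrt( 2), 92*sqrt( 17 ) /17, 72]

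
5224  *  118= 616432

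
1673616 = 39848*42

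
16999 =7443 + 9556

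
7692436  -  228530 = 7463906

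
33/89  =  33/89 = 0.37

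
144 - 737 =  - 593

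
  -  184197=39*( -4723)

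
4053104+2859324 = 6912428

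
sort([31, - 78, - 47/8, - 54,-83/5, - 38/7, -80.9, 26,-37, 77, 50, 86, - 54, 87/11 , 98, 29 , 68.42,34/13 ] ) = [ - 80.9, - 78, - 54, - 54,-37, - 83/5 ,-47/8, - 38/7,34/13, 87/11,26,29,31 , 50 , 68.42,77  ,  86, 98 ]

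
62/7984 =31/3992 = 0.01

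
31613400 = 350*90324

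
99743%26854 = 19181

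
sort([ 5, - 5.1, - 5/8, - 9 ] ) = [ - 9, - 5.1, - 5/8, 5] 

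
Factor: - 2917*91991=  - 67^1*1373^1*2917^1 =- 268337747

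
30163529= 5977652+24185877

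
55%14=13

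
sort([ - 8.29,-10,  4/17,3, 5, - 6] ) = [  -  10,-8.29 ,  -  6, 4/17,3, 5]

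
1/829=1/829 = 0.00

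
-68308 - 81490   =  -149798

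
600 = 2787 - 2187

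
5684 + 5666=11350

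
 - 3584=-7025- - 3441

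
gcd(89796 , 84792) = 12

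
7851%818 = 489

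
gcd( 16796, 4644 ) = 4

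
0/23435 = 0 = 0.00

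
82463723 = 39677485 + 42786238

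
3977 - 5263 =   -  1286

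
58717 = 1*58717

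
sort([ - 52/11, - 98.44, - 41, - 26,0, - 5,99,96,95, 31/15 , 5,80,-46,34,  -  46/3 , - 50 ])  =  [ - 98.44, - 50 ,  -  46 ,  -  41,-26,-46/3, - 5, - 52/11, 0,31/15,5,34,80,95, 96,  99] 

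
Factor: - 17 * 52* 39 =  - 34476 =- 2^2*3^1*13^2*17^1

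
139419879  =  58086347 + 81333532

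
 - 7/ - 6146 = 1/878 = 0.00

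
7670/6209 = 1+1461/6209= 1.24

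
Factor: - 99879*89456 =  - 8934775824  =  -  2^4*3^1*13^2 * 197^1*5591^1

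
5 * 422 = 2110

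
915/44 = 915/44 = 20.80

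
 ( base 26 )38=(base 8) 126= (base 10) 86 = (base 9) 105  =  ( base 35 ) 2G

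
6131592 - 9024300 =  - 2892708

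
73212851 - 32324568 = 40888283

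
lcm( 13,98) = 1274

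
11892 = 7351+4541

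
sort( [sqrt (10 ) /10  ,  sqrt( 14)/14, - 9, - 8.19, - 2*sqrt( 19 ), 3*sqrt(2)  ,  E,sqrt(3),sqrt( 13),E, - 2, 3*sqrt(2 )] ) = [-9,-2*sqrt( 19), - 8.19, - 2, sqrt ( 14)/14,sqrt(10) /10, sqrt( 3 ),E, E,sqrt(13 ),3 * sqrt(2), 3*sqrt(2)]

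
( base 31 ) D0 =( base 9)487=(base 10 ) 403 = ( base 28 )EB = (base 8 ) 623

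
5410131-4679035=731096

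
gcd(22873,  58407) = 1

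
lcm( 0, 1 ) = 0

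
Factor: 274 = 2^1*137^1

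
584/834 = 292/417= 0.70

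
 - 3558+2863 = - 695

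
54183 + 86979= 141162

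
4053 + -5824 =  - 1771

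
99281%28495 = 13796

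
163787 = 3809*43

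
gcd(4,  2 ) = 2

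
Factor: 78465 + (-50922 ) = 3^1*9181^1 = 27543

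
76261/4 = 19065 + 1/4 =19065.25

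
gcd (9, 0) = 9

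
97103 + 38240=135343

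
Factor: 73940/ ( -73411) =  - 2^2*5^1*13^( - 1)*3697^1*5647^( - 1)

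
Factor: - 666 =  -  2^1*3^2 * 37^1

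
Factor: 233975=5^2*7^2*191^1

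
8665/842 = 8665/842 = 10.29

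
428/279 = 1 + 149/279=1.53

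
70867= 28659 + 42208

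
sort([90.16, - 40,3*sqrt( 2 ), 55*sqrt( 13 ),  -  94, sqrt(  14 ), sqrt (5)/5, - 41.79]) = [ - 94,  -  41.79,- 40, sqrt( 5 ) /5, sqrt(14), 3* sqrt( 2),  90.16,55*sqrt( 13 )]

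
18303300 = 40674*450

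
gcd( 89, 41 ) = 1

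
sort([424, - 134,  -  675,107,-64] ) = [ - 675,- 134, - 64, 107 , 424 ] 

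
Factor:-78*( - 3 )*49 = 11466 = 2^1*3^2*7^2*13^1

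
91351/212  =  430 + 191/212 = 430.90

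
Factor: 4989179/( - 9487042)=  - 2^( - 1 )*13^1*19^( - 1 ) * 223^1*1721^1 * 249659^(-1)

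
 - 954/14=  - 477/7 = - 68.14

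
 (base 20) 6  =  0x6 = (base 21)6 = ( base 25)6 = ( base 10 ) 6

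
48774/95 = 513 + 39/95 = 513.41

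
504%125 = 4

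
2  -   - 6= 8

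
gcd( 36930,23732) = 2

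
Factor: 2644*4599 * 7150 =2^3*3^2*5^2*7^1 * 11^1 * 13^1* 73^1*661^1 =86942255400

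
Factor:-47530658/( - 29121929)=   2^1*7^1*1259^(- 1)*23131^( - 1)*3395047^1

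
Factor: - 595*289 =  - 5^1* 7^1*17^3 =- 171955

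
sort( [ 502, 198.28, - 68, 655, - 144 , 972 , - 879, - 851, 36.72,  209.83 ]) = [ - 879,- 851, - 144, - 68, 36.72, 198.28, 209.83, 502, 655,972 ] 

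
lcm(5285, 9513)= 47565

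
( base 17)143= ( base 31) bj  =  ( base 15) 190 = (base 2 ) 101101000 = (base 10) 360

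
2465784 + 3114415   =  5580199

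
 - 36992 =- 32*1156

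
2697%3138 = 2697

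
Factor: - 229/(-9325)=5^( - 2)*229^1 * 373^(- 1 )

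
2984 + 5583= 8567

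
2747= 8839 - 6092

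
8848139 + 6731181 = 15579320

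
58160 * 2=116320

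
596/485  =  1 + 111/485 = 1.23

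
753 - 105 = 648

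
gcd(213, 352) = 1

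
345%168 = 9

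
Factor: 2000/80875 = 16/647 = 2^4*647^ (- 1 ) 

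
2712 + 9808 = 12520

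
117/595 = 117/595 = 0.20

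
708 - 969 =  - 261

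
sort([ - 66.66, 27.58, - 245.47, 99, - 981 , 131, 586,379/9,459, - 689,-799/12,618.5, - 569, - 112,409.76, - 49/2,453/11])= [ - 981, - 689 , - 569, - 245.47, - 112, - 66.66, - 799/12, - 49/2,27.58, 453/11,379/9 , 99, 131 , 409.76 , 459, 586, 618.5]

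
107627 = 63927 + 43700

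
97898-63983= 33915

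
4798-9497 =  - 4699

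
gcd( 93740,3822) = 2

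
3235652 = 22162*146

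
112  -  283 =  - 171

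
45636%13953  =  3777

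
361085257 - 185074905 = 176010352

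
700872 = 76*9222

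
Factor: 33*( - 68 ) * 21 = - 47124 = -2^2*3^2*7^1*11^1  *  17^1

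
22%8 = 6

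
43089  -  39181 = 3908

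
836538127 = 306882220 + 529655907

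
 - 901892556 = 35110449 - 937003005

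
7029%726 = 495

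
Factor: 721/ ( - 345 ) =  - 3^( - 1 )*5^( - 1 )  *7^1 * 23^( - 1)*103^1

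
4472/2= 2236 =2236.00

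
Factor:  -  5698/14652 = - 7/18  =  - 2^( - 1)*3^( - 2)*7^1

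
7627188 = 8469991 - 842803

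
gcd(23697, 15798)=7899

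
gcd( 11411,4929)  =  1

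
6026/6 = 3013/3 =1004.33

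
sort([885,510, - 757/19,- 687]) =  [ - 687 ,  -  757/19, 510,885]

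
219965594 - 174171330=45794264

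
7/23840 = 7/23840 = 0.00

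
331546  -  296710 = 34836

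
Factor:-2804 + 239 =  - 2565=-3^3*5^1*19^1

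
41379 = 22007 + 19372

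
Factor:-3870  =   - 2^1*3^2 * 5^1*43^1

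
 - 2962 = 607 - 3569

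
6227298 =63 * 98846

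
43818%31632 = 12186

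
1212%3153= 1212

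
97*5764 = 559108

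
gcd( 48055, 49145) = 5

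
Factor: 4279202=2^1*181^1*11821^1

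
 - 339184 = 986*( - 344 ) 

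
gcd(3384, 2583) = 9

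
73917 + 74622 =148539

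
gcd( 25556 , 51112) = 25556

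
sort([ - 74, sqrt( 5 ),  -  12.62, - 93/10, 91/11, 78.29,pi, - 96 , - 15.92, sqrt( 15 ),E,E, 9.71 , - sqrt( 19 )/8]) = [ -96 , - 74,- 15.92, -12.62, - 93/10, - sqrt(19 ) /8,sqrt( 5 ), E,E,pi, sqrt( 15), 91/11,9.71,78.29 ]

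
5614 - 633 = 4981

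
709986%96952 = 31322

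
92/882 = 46/441 = 0.10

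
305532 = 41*7452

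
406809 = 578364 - 171555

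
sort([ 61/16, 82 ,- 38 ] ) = [ - 38 , 61/16, 82]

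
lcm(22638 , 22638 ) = 22638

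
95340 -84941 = 10399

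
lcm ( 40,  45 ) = 360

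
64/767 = 64/767 = 0.08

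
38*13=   494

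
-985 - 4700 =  - 5685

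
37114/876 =18557/438=42.37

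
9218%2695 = 1133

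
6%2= 0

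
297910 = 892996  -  595086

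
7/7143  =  7/7143 = 0.00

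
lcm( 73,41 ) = 2993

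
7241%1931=1448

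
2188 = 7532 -5344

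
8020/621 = 12 + 568/621 = 12.91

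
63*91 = 5733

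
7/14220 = 7/14220 = 0.00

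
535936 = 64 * 8374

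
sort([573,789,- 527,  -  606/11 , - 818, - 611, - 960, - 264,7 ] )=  [ -960, - 818, - 611, - 527, - 264,  -  606/11, 7,573,789 ] 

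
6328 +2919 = 9247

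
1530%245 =60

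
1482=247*6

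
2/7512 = 1/3756 = 0.00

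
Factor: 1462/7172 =731/3586 =2^( - 1 )* 11^( -1)*17^1  *  43^1 * 163^( - 1) 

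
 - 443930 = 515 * (-862)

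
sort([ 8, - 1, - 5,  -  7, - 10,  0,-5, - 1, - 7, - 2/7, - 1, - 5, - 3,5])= [-10, - 7, - 7, - 5, - 5, - 5, - 3, - 1, - 1, - 1, - 2/7,0 , 5,8 ]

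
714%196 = 126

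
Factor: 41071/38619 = 3^(-2)*7^( -1 )*67^1 = 67/63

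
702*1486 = 1043172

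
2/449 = 2/449 = 0.00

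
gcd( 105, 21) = 21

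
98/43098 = 49/21549 = 0.00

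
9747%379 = 272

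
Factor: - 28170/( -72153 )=3130/8017 = 2^1*5^1*313^1*8017^( - 1 ) 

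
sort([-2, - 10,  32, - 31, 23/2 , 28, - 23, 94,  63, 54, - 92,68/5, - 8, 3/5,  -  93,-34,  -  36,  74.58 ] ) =[ - 93,-92,-36, - 34,  -  31,  -  23,-10,-8, - 2,3/5,23/2, 68/5,28 , 32, 54, 63,74.58 , 94] 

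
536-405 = 131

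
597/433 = 1 + 164/433 = 1.38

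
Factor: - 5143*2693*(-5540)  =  2^2*5^1*37^1*139^1* 277^1*2693^1=76729548460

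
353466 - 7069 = 346397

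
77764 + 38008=115772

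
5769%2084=1601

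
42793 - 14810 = 27983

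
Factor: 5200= 2^4*5^2*13^1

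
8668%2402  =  1462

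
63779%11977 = 3894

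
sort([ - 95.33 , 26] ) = [  -  95.33,26]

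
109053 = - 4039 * (-27)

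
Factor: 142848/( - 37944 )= - 64/17 = - 2^6 * 17^( - 1)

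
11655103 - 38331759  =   - 26676656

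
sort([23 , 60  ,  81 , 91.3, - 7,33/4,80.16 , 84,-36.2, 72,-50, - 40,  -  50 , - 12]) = [  -  50,-50, - 40 , - 36.2, - 12,  -  7,33/4,23,60, 72 , 80.16,81,84,91.3]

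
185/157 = 1 + 28/157 = 1.18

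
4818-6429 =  - 1611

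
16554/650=25 + 152/325 = 25.47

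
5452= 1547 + 3905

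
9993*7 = 69951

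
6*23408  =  140448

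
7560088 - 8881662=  - 1321574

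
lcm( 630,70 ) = 630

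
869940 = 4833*180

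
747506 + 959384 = 1706890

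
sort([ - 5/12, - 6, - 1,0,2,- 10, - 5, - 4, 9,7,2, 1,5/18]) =[ - 10, - 6  ,- 5, - 4, - 1, - 5/12,0,5/18,1,  2, 2, 7,  9 ] 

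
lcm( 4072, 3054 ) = 12216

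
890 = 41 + 849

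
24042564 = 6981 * 3444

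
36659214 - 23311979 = 13347235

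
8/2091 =8/2091 = 0.00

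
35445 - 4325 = 31120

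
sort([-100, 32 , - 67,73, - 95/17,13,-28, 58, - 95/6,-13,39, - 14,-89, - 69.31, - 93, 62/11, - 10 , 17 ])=[ - 100, - 93, - 89  ,-69.31, - 67,-28,-95/6, -14, - 13,  -  10,-95/17, 62/11, 13,17,32, 39, 58 , 73] 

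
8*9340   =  74720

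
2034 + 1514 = 3548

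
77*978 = 75306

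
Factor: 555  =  3^1*5^1*37^1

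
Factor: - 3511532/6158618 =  - 2^1 * 23^( - 2)*5821^( -1 )*877883^1 = - 1755766/3079309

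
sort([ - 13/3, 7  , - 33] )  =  [ -33,-13/3, 7]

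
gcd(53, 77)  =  1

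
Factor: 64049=19^1 * 3371^1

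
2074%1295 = 779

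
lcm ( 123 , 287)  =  861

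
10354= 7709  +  2645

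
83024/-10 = - 8303 + 3/5  =  - 8302.40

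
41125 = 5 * 8225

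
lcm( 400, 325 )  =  5200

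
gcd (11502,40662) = 162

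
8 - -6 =14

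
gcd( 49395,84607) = 1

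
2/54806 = 1/27403 = 0.00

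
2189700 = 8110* 270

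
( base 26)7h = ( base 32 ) 67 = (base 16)C7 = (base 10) 199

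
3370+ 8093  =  11463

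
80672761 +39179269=119852030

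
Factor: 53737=17^1*29^1*109^1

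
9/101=9/101 = 0.09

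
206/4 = 51+1/2 = 51.50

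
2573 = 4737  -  2164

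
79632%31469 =16694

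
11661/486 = 3887/162 = 23.99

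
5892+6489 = 12381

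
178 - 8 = 170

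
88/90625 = 88/90625 =0.00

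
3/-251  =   - 1 + 248/251 = - 0.01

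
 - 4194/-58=2097/29 = 72.31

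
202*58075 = 11731150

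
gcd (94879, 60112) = 1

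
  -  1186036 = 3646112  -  4832148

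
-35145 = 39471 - 74616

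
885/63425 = 3/215 = 0.01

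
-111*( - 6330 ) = 702630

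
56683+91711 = 148394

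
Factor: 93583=7^1*29^1*461^1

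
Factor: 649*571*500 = 185289500 = 2^2*5^3 * 11^1*59^1*571^1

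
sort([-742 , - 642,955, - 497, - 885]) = [ - 885,  -  742,-642, -497 , 955 ] 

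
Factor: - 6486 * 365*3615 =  - 2^1*3^2* 5^2* 23^1*47^1*73^1*241^1= - 8558114850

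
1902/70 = 951/35  =  27.17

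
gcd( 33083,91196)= 1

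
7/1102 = 7/1102=0.01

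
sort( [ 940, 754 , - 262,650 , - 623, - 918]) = [ - 918 , - 623, - 262, 650  ,  754, 940 ] 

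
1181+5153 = 6334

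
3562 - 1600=1962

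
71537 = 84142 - 12605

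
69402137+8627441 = 78029578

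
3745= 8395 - 4650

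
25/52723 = 25/52723 = 0.00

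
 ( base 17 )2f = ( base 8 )61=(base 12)41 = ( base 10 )49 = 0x31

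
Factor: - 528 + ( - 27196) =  - 27724  =  - 2^2* 29^1 * 239^1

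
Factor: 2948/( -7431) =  - 2^2*3^ (  -  1 ) * 11^1*67^1*2477^ ( - 1)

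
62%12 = 2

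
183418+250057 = 433475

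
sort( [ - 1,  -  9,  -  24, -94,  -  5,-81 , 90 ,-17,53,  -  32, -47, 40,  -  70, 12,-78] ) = [-94, - 81, - 78 , - 70, - 47,  -  32, -24, - 17,-9,-5, - 1,12,40,53, 90]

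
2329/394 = 5 + 359/394 =5.91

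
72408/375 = 24136/125= 193.09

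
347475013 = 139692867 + 207782146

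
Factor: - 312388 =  - 2^2*29^1*2693^1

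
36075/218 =165 + 105/218 = 165.48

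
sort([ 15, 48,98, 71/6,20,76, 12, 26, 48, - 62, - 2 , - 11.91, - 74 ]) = [ - 74,  -  62, - 11.91, - 2,71/6,12, 15,  20,26,48 , 48, 76  ,  98] 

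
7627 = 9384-1757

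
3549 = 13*273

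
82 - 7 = 75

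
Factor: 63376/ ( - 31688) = - 2 = - 2^1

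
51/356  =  51/356 = 0.14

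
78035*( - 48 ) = -3745680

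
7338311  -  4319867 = 3018444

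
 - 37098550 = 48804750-85903300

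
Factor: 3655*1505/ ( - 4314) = - 5500775/4314 =- 2^(  -  1 )*3^( - 1)*5^2*7^1*17^1 * 43^2*719^( - 1)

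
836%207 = 8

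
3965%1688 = 589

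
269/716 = 269/716 = 0.38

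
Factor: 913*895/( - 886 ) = - 2^( - 1)*5^1 * 11^1*83^1*179^1 * 443^( - 1)= - 817135/886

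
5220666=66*79101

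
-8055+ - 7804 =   -  15859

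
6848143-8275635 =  -1427492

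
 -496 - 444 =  - 940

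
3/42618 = 1/14206=0.00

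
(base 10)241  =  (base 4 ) 3301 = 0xF1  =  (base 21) ba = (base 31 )7o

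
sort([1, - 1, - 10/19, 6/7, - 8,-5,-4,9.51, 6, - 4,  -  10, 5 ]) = [-10, - 8,- 5, - 4,- 4 , - 1,  -  10/19, 6/7, 1, 5,6,  9.51 ] 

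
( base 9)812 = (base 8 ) 1223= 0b1010010011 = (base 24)13b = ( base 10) 659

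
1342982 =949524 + 393458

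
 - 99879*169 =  - 16879551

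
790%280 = 230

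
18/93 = 6/31 = 0.19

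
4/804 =1/201  =  0.00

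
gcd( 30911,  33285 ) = 1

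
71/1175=71/1175 =0.06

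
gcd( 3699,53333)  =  1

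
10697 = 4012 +6685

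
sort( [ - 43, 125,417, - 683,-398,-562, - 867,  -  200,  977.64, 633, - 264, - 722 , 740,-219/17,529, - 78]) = [-867,-722, - 683, - 562,-398, - 264, - 200,-78,-43,-219/17,  125,417, 529,633, 740, 977.64 ]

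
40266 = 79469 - 39203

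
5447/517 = 10+277/517 =10.54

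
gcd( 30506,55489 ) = 7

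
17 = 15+2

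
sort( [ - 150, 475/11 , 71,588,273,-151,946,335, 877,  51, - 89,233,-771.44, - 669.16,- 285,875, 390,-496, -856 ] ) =[-856 ,-771.44, - 669.16, - 496,- 285,- 151, - 150, - 89,475/11, 51,71, 233, 273, 335,390,588,875, 877, 946] 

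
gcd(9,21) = 3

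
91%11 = 3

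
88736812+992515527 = 1081252339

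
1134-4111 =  - 2977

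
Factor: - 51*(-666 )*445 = 2^1 * 3^3*5^1 *17^1 * 37^1*89^1  =  15114870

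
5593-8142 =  -2549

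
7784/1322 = 5 + 587/661 = 5.89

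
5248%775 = 598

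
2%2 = 0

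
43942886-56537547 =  - 12594661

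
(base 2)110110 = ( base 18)30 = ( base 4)312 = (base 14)3C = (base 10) 54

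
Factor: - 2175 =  - 3^1*5^2 * 29^1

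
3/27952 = 3/27952= 0.00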